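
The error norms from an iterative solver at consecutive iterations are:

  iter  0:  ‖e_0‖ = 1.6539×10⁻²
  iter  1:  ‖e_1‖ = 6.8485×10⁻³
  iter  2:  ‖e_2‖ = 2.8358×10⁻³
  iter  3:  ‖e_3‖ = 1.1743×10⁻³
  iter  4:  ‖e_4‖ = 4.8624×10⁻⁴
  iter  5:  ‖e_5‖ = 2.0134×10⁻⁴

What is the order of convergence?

Consecutive ratios: ‖e_5‖/‖e_4‖ = 2.0134×10⁻⁴/4.8624×10⁻⁴ = 0.414075, ‖e_4‖/‖e_3‖ = 4.8624×10⁻⁴/1.1743×10⁻³ = 0.414068.
p ≈ ln(0.414075)/ln(0.414068) = -0.8817/-0.8817 ≈ 1.00.
So the convergence is linear (order 1).

1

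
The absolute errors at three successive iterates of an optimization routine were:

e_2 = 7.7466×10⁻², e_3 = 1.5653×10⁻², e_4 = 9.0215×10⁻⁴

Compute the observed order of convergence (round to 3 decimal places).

1.784

p ≈ ln(e_4/e_3) / ln(e_3/e_2)
  = ln(9.0215×10⁻⁴/1.5653×10⁻²) / ln(1.5653×10⁻²/7.7466×10⁻²)
  = ln(0.0576343) / ln(0.202063)
  = -2.853637 / -1.599176 ≈ 1.784442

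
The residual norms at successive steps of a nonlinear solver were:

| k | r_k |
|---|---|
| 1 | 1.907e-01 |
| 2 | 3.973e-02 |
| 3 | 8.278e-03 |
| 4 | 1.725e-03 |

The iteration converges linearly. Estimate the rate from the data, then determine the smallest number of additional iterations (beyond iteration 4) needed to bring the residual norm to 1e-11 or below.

Rate ρ ≈ r_4/r_3 = 1.725e-03/8.278e-03 = 0.2084.
After j more steps, r_{4+j} ≈ 1.725e-03·ρ^j; need ρ^j ≤ 1e-11/1.725e-03 = 5.7971e-09.
j ≥ ln(5.7971e-09)/ln(0.2084) = -18.9659/-1.56830 = 12.093.
So 13 more iterations are needed.

13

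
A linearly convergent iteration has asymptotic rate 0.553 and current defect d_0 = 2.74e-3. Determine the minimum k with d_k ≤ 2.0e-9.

After k steps, d_k ≈ 2.74e-3·0.553^k.
Need 0.553^k ≤ 2.0e-9/2.74e-3 = 7.29927e-07.
k ≥ ln(7.29927e-07)/ln(0.553) = -14.1303/-0.59240 = 23.853.
Smallest integer k = 24.

24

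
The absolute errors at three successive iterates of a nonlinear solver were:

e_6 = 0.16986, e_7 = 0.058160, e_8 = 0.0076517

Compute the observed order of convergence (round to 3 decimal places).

1.892

p ≈ ln(e_8/e_7) / ln(e_7/e_6)
  = ln(0.0076517/0.058160) / ln(0.058160/0.16986)
  = ln(0.131563) / ln(0.3424)
  = -2.028269 / -1.071776 ≈ 1.892437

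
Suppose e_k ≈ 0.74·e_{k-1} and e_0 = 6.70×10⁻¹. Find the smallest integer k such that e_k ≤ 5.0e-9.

After k steps, e_k ≈ 6.70×10⁻¹·0.74^k.
Need 0.74^k ≤ 5.0e-9/6.70×10⁻¹ = 7.46269e-09.
k ≥ ln(7.46269e-09)/ln(0.74) = -18.7133/-0.30111 = 62.148.
Smallest integer k = 63.

63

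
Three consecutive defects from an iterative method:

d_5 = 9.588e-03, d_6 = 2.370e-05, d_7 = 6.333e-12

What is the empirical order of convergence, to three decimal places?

p ≈ ln(d_7/d_6) / ln(d_6/d_5)
  = ln(6.333e-12/2.370e-05) / ln(2.370e-05/9.588e-03)
  = ln(2.67215e-07) / ln(0.00247184)
  = -15.135212 / -6.002792 ≈ 2.521362

2.521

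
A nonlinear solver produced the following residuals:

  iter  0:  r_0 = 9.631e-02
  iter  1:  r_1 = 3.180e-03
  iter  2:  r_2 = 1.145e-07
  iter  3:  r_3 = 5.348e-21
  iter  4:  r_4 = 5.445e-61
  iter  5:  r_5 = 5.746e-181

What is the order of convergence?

Consecutive ratios: r_5/r_4 = 5.746e-181/5.445e-61 = 1.05528e-120, r_4/r_3 = 5.445e-61/5.348e-21 = 1.01814e-40.
p ≈ ln(1.05528e-120)/ln(1.01814e-40) = -276.2564/-92.0854 ≈ 3.00.
So the convergence is cubic (order 3).

3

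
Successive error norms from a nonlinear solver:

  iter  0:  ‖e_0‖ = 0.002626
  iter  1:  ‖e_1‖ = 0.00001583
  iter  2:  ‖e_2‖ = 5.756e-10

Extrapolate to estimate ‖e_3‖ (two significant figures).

7.6e-19

First estimate the order: p ≈ ln(‖e_2‖/‖e_1‖) / ln(‖e_1‖/‖e_0‖) = ln(5.756e-10/0.00001583)/ln(0.00001583/0.002626) = ln(3.63613e-05)/ln(0.00602818) ≈ 1.9999.
Then ‖e_3‖ ≈ ‖e_2‖·(‖e_2‖/‖e_1‖)^p = 5.756e-10·(3.63613e-05)^1.9999 = 5.756e-10·1.3235e-09 ≈ 7.618e-19.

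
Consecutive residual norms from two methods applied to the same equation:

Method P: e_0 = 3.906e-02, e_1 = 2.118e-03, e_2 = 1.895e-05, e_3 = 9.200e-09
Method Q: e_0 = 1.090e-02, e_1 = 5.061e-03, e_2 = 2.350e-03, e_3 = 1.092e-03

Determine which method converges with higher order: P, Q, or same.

P

Method P: p ≈ ln(9.200e-09/1.895e-05)/ln(1.895e-05/2.118e-03) ≈ 1.62.
Method Q: p ≈ ln(1.092e-03/2.350e-03)/ln(2.350e-03/5.061e-03) ≈ 1.00.
Method P has the higher order (≈1.6 vs ≈1.0).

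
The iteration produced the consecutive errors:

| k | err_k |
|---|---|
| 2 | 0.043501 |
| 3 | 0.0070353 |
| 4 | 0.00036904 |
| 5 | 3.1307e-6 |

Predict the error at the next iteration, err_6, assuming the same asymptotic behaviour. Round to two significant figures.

First estimate the order: p ≈ ln(err_5/err_4) / ln(err_4/err_3) = ln(3.1307e-6/0.00036904)/ln(0.00036904/0.0070353) = ln(0.00848336)/ln(0.0524555) ≈ 1.6180.
Then err_6 ≈ err_5·(err_5/err_4)^p = 3.1307e-6·(0.00848336)^1.6180 = 3.1307e-6·0.000445064 ≈ 1.393e-09.

1.4e-9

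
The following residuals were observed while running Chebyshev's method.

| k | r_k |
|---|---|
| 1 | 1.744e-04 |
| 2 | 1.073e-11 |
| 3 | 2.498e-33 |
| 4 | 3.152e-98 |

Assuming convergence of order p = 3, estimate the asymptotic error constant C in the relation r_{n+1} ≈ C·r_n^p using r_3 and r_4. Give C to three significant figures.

2.02

C ≈ r_4 / r_3^3
  = 3.152e-98 / (2.498e-33)^3
  = 3.152e-98 / 1.55875e-98 ≈ 2.0221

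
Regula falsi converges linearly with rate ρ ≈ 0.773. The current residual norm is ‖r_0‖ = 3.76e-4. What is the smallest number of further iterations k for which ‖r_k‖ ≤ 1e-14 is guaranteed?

95

After k steps, ‖r_k‖ ≈ 3.76e-4·0.773^k.
Need 0.773^k ≤ 1e-14/3.76e-4 = 2.65957e-11.
k ≥ ln(2.65957e-11)/ln(0.773) = -24.3503/-0.25748 = 94.572.
Smallest integer k = 95.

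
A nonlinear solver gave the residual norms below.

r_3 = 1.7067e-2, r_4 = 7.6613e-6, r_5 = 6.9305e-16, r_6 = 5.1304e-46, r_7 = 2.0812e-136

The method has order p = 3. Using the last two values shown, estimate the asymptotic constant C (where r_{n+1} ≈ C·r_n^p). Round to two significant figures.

C ≈ r_7 / r_6^3
  = 2.0812e-136 / (5.1304e-46)^3
  = 2.0812e-136 / 1.35037e-136 ≈ 1.5412

1.5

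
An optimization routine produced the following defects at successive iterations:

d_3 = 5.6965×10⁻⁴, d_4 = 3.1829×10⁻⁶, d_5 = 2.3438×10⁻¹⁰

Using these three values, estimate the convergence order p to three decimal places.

1.835

p ≈ ln(d_5/d_4) / ln(d_4/d_3)
  = ln(2.3438×10⁻¹⁰/3.1829×10⁻⁶) / ln(3.1829×10⁻⁶/5.6965×10⁻⁴)
  = ln(7.36372e-05) / ln(0.00558747)
  = -9.516360 / -5.187229 ≈ 1.834575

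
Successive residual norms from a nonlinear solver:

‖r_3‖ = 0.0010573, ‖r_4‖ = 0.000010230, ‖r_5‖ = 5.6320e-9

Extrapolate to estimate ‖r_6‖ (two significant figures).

First estimate the order: p ≈ ln(‖r_5‖/‖r_4‖) / ln(‖r_4‖/‖r_3‖) = ln(5.6320e-9/0.000010230)/ln(0.000010230/0.0010573) = ln(0.000550538)/ln(0.00967559) ≈ 1.6180.
Then ‖r_6‖ ≈ ‖r_5‖·(‖r_5‖/‖r_4‖)^p = 5.6320e-9·(0.000550538)^1.6180 = 5.6320e-9·5.32836e-06 ≈ 3.001e-14.

3.0e-14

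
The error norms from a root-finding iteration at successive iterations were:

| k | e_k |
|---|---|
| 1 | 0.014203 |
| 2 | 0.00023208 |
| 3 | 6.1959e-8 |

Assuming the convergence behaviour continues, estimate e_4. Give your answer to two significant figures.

4.4e-15

First estimate the order: p ≈ ln(e_3/e_2) / ln(e_2/e_1) = ln(6.1959e-8/0.00023208)/ln(0.00023208/0.014203) = ln(0.000266973)/ln(0.0163402) ≈ 2.0000.
Then e_4 ≈ e_3·(e_3/e_2)^p = 6.1959e-8·(0.000266973)^2.0000 = 6.1959e-8·7.12746e-08 ≈ 4.416e-15.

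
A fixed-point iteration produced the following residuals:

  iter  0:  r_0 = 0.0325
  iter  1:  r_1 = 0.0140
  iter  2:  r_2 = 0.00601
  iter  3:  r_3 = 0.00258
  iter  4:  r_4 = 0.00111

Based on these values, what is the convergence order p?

Consecutive ratios: r_4/r_3 = 0.00111/0.00258 = 0.430233, r_3/r_2 = 0.00258/0.00601 = 0.429285.
p ≈ ln(0.430233)/ln(0.429285) = -0.8434/-0.8456 ≈ 1.00.
So the convergence is linear (order 1).

1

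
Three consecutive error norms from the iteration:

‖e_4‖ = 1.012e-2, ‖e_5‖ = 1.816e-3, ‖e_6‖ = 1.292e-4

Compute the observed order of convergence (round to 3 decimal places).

1.539

p ≈ ln(‖e_6‖/‖e_5‖) / ln(‖e_5‖/‖e_4‖)
  = ln(1.292e-4/1.816e-3) / ln(1.816e-3/1.012e-2)
  = ln(0.0711454) / ln(0.179447)
  = -2.643030 / -1.717875 ≈ 1.538546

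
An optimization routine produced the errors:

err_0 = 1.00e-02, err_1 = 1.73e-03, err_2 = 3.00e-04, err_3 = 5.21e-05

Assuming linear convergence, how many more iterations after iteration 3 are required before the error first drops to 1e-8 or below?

Rate ρ ≈ err_3/err_2 = 5.21e-05/3.00e-04 = 0.1737.
After j more steps, err_{3+j} ≈ 5.21e-05·ρ^j; need ρ^j ≤ 1e-8/5.21e-05 = 0.000191939.
j ≥ ln(0.000191939)/ln(0.1737) = -8.5583/-1.75043 = 4.889.
So 5 more iterations are needed.

5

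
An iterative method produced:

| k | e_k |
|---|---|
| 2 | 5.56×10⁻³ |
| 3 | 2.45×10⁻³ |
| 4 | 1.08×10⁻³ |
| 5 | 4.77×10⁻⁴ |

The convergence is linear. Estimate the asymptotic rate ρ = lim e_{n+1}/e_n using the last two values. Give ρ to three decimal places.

ρ ≈ e_5/e_4 = 4.77×10⁻⁴/1.08×10⁻³ = 0.44167

0.442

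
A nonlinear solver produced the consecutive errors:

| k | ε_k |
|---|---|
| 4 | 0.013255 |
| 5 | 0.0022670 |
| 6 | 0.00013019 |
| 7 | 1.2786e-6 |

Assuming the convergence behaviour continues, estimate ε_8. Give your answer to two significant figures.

First estimate the order: p ≈ ln(ε_7/ε_6) / ln(ε_6/ε_5) = ln(1.2786e-6/0.00013019)/ln(0.00013019/0.0022670) = ln(0.00982103)/ln(0.0574283) ≈ 1.6181.
Then ε_8 ≈ ε_7·(ε_7/ε_6)^p = 1.2786e-6·(0.00982103)^1.6181 = 1.2786e-6·0.00056378 ≈ 7.208e-10.

7.2e-10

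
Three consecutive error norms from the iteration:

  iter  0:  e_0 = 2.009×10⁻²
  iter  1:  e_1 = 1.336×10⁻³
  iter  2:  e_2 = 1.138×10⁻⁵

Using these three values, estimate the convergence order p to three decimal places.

p ≈ ln(e_2/e_1) / ln(e_1/e_0)
  = ln(1.138×10⁻⁵/1.336×10⁻³) / ln(1.336×10⁻³/2.009×10⁻²)
  = ln(0.00851796) / ln(0.0665007)
  = -4.765578 / -2.710543 ≈ 1.758164

1.758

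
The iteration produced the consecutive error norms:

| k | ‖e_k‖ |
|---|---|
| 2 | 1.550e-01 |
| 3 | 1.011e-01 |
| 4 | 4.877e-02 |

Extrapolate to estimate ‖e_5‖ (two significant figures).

1.4e-2

First estimate the order: p ≈ ln(‖e_4‖/‖e_3‖) / ln(‖e_3‖/‖e_2‖) = ln(4.877e-02/1.011e-01)/ln(1.011e-01/1.550e-01) = ln(0.482394)/ln(0.652258) ≈ 1.7060.
Then ‖e_5‖ ≈ ‖e_4‖·(‖e_4‖/‖e_3‖)^p = 4.877e-02·(0.482394)^1.7060 = 4.877e-02·0.288326 ≈ 0.01406.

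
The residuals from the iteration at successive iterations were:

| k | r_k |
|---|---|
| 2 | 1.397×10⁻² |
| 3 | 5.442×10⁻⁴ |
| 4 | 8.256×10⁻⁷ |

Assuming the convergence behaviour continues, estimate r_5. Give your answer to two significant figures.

First estimate the order: p ≈ ln(r_4/r_3) / ln(r_3/r_2) = ln(8.256×10⁻⁷/5.442×10⁻⁴)/ln(5.442×10⁻⁴/1.397×10⁻²) = ln(0.00151709)/ln(0.0389549) ≈ 2.0001.
Then r_5 ≈ r_4·(r_4/r_3)^p = 8.256×10⁻⁷·(0.00151709)^2.0001 = 8.256×10⁻⁷·2.30007e-06 ≈ 1.899e-12.

1.9e-12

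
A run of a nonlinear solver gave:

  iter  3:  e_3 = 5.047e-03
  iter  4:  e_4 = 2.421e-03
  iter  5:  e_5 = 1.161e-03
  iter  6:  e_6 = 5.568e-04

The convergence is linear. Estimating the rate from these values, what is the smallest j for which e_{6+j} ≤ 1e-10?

Rate ρ ≈ e_6/e_5 = 5.568e-04/1.161e-03 = 0.4796.
After j more steps, e_{6+j} ≈ 5.568e-04·ρ^j; need ρ^j ≤ 1e-10/5.568e-04 = 1.79598e-07.
j ≥ ln(1.79598e-07)/ln(0.4796) = -15.5325/-0.73480 = 21.138.
So 22 more iterations are needed.

22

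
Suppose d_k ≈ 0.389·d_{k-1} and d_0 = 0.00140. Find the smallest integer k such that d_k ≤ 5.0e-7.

9

After k steps, d_k ≈ 0.00140·0.389^k.
Need 0.389^k ≤ 5.0e-7/0.00140 = 0.000357143.
k ≥ ln(0.000357143)/ln(0.389) = -7.9374/-0.94418 = 8.407.
Smallest integer k = 9.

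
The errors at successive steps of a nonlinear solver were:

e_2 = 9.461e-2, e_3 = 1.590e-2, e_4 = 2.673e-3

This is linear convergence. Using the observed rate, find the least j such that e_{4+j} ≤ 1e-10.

10

Rate ρ ≈ e_4/e_3 = 2.673e-3/1.590e-2 = 0.1681.
After j more steps, e_{4+j} ≈ 2.673e-3·ρ^j; need ρ^j ≤ 1e-10/2.673e-3 = 3.74111e-08.
j ≥ ln(3.74111e-08)/ln(0.1681) = -17.1013/-1.78320 = 9.590.
So 10 more iterations are needed.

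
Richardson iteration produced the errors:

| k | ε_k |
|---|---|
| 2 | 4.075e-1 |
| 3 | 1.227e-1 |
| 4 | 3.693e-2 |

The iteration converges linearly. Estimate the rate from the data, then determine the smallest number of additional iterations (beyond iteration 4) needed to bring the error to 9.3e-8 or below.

Rate ρ ≈ ε_4/ε_3 = 3.693e-2/1.227e-1 = 0.3010.
After j more steps, ε_{4+j} ≈ 3.693e-2·ρ^j; need ρ^j ≤ 9.3e-8/3.693e-2 = 2.51828e-06.
j ≥ ln(2.51828e-06)/ln(0.3010) = -12.8919/-1.20065 = 10.737.
So 11 more iterations are needed.

11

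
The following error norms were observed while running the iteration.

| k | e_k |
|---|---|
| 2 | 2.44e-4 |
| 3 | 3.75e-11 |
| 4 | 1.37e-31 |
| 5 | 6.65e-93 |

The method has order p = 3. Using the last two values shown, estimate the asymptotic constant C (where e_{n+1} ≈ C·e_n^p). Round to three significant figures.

2.59

C ≈ e_5 / e_4^3
  = 6.65e-93 / (1.37e-31)^3
  = 6.65e-93 / 2.57135e-93 ≈ 2.5862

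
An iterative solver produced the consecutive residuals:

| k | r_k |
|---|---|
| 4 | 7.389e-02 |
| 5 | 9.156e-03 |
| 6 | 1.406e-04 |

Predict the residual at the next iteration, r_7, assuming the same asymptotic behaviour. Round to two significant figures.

First estimate the order: p ≈ ln(r_6/r_5) / ln(r_5/r_4) = ln(1.406e-04/9.156e-03)/ln(9.156e-03/7.389e-02) = ln(0.0153561)/ln(0.123914) ≈ 2.0000.
Then r_7 ≈ r_6·(r_6/r_5)^p = 1.406e-04·(0.0153561)^2.0000 = 1.406e-04·0.00023581 ≈ 3.315e-08.

3.3e-8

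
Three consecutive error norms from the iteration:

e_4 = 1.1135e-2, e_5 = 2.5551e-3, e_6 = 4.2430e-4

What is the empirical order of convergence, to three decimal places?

p ≈ ln(e_6/e_5) / ln(e_5/e_4)
  = ln(4.2430e-4/2.5551e-3) / ln(2.5551e-3/1.1135e-2)
  = ln(0.16606) / ln(0.229466)
  = -1.795406 / -1.472000 ≈ 1.219705

1.220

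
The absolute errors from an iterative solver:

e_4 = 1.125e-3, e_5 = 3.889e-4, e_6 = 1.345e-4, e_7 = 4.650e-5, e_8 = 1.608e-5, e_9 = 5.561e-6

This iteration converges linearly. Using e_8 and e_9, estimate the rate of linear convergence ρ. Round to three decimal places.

ρ ≈ e_9/e_8 = 5.561e-6/1.608e-5 = 0.34583

0.346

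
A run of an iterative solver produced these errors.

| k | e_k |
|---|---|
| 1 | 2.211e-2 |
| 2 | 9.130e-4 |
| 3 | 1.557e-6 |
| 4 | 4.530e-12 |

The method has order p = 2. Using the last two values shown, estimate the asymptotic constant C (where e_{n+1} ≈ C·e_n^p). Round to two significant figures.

C ≈ e_4 / e_3^2
  = 4.530e-12 / (1.557e-6)^2
  = 4.530e-12 / 2.42425e-12 ≈ 1.8686

1.9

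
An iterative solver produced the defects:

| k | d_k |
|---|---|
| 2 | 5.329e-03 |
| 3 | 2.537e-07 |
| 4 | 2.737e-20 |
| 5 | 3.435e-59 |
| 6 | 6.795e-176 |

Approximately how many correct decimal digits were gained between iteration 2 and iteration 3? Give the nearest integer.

4

Digits gained ≈ log₁₀(d_2/d_3) = log₁₀(5.329e-03/2.537e-07) = log₁₀(21005.1) ≈ 4.322.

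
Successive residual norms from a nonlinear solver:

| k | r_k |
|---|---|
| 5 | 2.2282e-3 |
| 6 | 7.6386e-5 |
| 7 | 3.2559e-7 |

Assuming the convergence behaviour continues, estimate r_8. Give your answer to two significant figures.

4.8e-11

First estimate the order: p ≈ ln(r_7/r_6) / ln(r_6/r_5) = ln(3.2559e-7/7.6386e-5)/ln(7.6386e-5/2.2282e-3) = ln(0.00426243)/ln(0.0342815) ≈ 1.6180.
Then r_8 ≈ r_7·(r_7/r_6)^p = 3.2559e-7·(0.00426243)^1.6180 = 3.2559e-7·0.000146145 ≈ 4.758e-11.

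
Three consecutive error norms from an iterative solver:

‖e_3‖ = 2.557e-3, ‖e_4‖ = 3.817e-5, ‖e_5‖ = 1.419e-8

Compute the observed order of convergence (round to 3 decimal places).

1.878

p ≈ ln(‖e_5‖/‖e_4‖) / ln(‖e_4‖/‖e_3‖)
  = ln(1.419e-8/3.817e-5) / ln(3.817e-5/2.557e-3)
  = ln(0.000371758) / ln(0.0149276)
  = -7.897267 / -4.204543 ≈ 1.878270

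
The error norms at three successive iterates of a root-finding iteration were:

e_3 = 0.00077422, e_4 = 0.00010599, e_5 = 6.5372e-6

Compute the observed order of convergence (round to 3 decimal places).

1.401

p ≈ ln(e_5/e_4) / ln(e_4/e_3)
  = ln(6.5372e-6/0.00010599) / ln(0.00010599/0.00077422)
  = ln(0.0616775) / ln(0.136899)
  = -2.785836 / -1.988512 ≈ 1.400965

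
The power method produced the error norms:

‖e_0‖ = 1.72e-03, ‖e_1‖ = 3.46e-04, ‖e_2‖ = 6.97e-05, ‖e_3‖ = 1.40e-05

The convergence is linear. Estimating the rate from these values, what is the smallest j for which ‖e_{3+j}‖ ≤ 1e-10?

Rate ρ ≈ ‖e_3‖/‖e_2‖ = 1.40e-05/6.97e-05 = 0.2009.
After j more steps, ‖e_{3+j}‖ ≈ 1.40e-05·ρ^j; need ρ^j ≤ 1e-10/1.40e-05 = 7.14286e-06.
j ≥ ln(7.14286e-06)/ln(0.2009) = -11.8494/-1.60495 = 7.383.
So 8 more iterations are needed.

8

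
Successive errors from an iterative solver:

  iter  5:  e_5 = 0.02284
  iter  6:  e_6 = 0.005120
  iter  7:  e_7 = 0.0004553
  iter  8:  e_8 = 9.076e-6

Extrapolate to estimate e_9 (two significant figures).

1.6e-8

First estimate the order: p ≈ ln(e_8/e_7) / ln(e_7/e_6) = ln(9.076e-6/0.0004553)/ln(0.0004553/0.005120) = ln(0.0199341)/ln(0.0889258) ≈ 1.6179.
Then e_9 ≈ e_8·(e_8/e_7)^p = 9.076e-6·(0.0199341)^1.6179 = 9.076e-6·0.00177385 ≈ 1.61e-08.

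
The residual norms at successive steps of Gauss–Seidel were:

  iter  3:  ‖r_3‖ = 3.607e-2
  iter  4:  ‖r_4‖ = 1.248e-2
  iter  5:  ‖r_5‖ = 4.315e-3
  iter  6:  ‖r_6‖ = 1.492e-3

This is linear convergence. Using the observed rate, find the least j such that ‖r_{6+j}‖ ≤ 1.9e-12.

Rate ρ ≈ ‖r_6‖/‖r_5‖ = 1.492e-3/4.315e-3 = 0.3458.
After j more steps, ‖r_{6+j}‖ ≈ 1.492e-3·ρ^j; need ρ^j ≤ 1.9e-12/1.492e-3 = 1.27346e-09.
j ≥ ln(1.27346e-09)/ln(0.3458) = -20.4815/-1.06189 = 19.288.
So 20 more iterations are needed.

20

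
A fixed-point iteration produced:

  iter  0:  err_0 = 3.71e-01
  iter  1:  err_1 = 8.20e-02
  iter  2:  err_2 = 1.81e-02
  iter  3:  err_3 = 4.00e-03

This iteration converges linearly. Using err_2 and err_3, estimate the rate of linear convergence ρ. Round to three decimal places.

ρ ≈ err_3/err_2 = 4.00e-03/1.81e-02 = 0.22099

0.221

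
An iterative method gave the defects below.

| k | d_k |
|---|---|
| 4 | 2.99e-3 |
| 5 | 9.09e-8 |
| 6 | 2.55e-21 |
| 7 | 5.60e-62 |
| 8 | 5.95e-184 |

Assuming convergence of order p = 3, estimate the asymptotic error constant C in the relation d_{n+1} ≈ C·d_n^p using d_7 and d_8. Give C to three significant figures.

3.39

C ≈ d_8 / d_7^3
  = 5.95e-184 / (5.60e-62)^3
  = 5.95e-184 / 1.75616e-184 ≈ 3.3881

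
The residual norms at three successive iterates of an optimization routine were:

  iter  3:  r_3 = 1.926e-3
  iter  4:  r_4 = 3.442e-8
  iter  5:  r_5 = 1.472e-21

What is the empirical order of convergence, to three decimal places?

2.816

p ≈ ln(r_5/r_4) / ln(r_4/r_3)
  = ln(1.472e-21/3.442e-8) / ln(3.442e-8/1.926e-3)
  = ln(4.27658e-14) / ln(1.78712e-05)
  = -30.783038 / -10.932320 ≈ 2.815783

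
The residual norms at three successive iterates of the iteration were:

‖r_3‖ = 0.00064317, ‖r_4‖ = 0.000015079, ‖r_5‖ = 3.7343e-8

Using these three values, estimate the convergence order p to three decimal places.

1.599

p ≈ ln(‖r_5‖/‖r_4‖) / ln(‖r_4‖/‖r_3‖)
  = ln(3.7343e-8/0.000015079) / ln(0.000015079/0.00064317)
  = ln(0.00247649) / ln(0.0234448)
  = -6.000913 / -3.753107 ≈ 1.598919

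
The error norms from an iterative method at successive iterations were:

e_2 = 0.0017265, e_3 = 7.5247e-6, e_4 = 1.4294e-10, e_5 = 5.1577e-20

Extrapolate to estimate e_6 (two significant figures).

6.7e-39

First estimate the order: p ≈ ln(e_5/e_4) / ln(e_4/e_3) = ln(5.1577e-20/1.4294e-10)/ln(1.4294e-10/7.5247e-6) = ln(3.6083e-10)/ln(1.89961e-05) ≈ 2.0000.
Then e_6 ≈ e_5·(e_5/e_4)^p = 5.1577e-20·(3.6083e-10)^2.0000 = 5.1577e-20·1.30198e-19 ≈ 6.715e-39.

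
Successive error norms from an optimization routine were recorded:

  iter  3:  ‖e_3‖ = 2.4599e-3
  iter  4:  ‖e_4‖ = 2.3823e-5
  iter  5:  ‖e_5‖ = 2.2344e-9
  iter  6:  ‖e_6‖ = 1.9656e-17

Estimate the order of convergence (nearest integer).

2

Consecutive ratios: ‖e_6‖/‖e_5‖ = 1.9656e-17/2.2344e-9 = 8.79699e-09, ‖e_5‖/‖e_4‖ = 2.2344e-9/2.3823e-5 = 9.37917e-05.
p ≈ ln(8.79699e-09)/ln(9.37917e-05) = -18.5489/-9.2744 ≈ 2.00.
So the convergence is quadratic (order 2).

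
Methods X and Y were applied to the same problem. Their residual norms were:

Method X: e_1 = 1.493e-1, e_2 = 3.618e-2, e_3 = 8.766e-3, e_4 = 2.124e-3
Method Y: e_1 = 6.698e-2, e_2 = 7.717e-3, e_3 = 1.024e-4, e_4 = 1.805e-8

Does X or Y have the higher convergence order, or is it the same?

Y

Method X: p ≈ ln(2.124e-3/8.766e-3)/ln(8.766e-3/3.618e-2) ≈ 1.00.
Method Y: p ≈ ln(1.805e-8/1.024e-4)/ln(1.024e-4/7.717e-3) ≈ 2.00.
Method Y has the higher order (≈2.0 vs ≈1.0).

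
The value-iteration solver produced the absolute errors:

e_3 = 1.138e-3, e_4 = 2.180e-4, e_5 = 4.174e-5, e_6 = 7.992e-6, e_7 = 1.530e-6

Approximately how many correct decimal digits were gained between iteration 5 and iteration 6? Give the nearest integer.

1

Digits gained ≈ log₁₀(e_5/e_6) = log₁₀(4.174e-5/7.992e-6) = log₁₀(5.22272) ≈ 0.718.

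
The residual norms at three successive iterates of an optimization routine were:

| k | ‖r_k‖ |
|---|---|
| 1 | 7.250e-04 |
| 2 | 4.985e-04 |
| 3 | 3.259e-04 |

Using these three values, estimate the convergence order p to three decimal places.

1.135

p ≈ ln(‖r_3‖/‖r_2‖) / ln(‖r_2‖/‖r_1‖)
  = ln(3.259e-04/4.985e-04) / ln(4.985e-04/7.250e-04)
  = ln(0.653761) / ln(0.687586)
  = -0.425013 / -0.374568 ≈ 1.134675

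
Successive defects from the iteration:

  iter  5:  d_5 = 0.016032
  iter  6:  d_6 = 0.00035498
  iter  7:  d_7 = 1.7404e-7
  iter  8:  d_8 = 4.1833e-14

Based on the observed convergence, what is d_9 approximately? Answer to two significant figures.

2.4e-27

First estimate the order: p ≈ ln(d_8/d_7) / ln(d_7/d_6) = ln(4.1833e-14/1.7404e-7)/ln(1.7404e-7/0.00035498) = ln(2.40364e-07)/ln(0.000490281) ≈ 2.0000.
Then d_9 ≈ d_8·(d_8/d_7)^p = 4.1833e-14·(2.40364e-07)^2.0000 = 4.1833e-14·5.77749e-14 ≈ 2.417e-27.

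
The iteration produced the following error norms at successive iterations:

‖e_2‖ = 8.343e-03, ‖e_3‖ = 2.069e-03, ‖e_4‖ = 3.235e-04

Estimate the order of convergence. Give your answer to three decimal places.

p ≈ ln(‖e_4‖/‖e_3‖) / ln(‖e_3‖/‖e_2‖)
  = ln(3.235e-04/2.069e-03) / ln(2.069e-03/8.343e-03)
  = ln(0.156356) / ln(0.247992)
  = -1.855620 / -1.394359 ≈ 1.330805

1.331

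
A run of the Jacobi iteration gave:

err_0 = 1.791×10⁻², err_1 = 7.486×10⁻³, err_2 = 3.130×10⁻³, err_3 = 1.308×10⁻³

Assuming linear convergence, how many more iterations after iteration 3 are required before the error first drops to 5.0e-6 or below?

Rate ρ ≈ err_3/err_2 = 1.308×10⁻³/3.130×10⁻³ = 0.4179.
After j more steps, err_{3+j} ≈ 1.308×10⁻³·ρ^j; need ρ^j ≤ 5.0e-6/1.308×10⁻³ = 0.00382263.
j ≥ ln(0.00382263)/ln(0.4179) = -5.5668/-0.87251 = 6.380.
So 7 more iterations are needed.

7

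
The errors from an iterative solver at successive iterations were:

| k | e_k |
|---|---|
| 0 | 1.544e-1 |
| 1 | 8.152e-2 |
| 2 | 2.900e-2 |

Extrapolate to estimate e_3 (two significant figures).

5.4e-3

First estimate the order: p ≈ ln(e_2/e_1) / ln(e_1/e_0) = ln(2.900e-2/8.152e-2)/ln(8.152e-2/1.544e-1) = ln(0.355741)/ln(0.527979) ≈ 1.6182.
Then e_3 ≈ e_2·(e_2/e_1)^p = 2.900e-2·(0.355741)^1.6182 = 2.900e-2·0.187778 ≈ 0.005446.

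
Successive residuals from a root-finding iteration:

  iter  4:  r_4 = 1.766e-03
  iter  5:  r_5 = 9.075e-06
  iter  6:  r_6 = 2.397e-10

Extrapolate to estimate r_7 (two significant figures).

1.7e-19

First estimate the order: p ≈ ln(r_6/r_5) / ln(r_5/r_4) = ln(2.397e-10/9.075e-06)/ln(9.075e-06/1.766e-03) = ln(2.64132e-05)/ln(0.00513873) ≈ 2.0000.
Then r_7 ≈ r_6·(r_6/r_5)^p = 2.397e-10·(2.64132e-05)^2.0000 = 2.397e-10·6.97657e-10 ≈ 1.672e-19.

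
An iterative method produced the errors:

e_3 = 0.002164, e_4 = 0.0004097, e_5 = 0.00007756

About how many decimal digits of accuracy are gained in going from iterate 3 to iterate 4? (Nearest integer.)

Digits gained ≈ log₁₀(e_3/e_4) = log₁₀(0.002164/0.0004097) = log₁₀(5.28191) ≈ 0.723.

1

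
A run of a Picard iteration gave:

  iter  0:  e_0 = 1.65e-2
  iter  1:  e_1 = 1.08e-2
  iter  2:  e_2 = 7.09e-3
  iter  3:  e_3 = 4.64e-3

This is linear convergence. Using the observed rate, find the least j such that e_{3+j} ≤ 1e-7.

Rate ρ ≈ e_3/e_2 = 4.64e-3/7.09e-3 = 0.6544.
After j more steps, e_{3+j} ≈ 4.64e-3·ρ^j; need ρ^j ≤ 1e-7/4.64e-3 = 2.15517e-05.
j ≥ ln(2.15517e-05)/ln(0.6544) = -10.7451/-0.42404 = 25.340.
So 26 more iterations are needed.

26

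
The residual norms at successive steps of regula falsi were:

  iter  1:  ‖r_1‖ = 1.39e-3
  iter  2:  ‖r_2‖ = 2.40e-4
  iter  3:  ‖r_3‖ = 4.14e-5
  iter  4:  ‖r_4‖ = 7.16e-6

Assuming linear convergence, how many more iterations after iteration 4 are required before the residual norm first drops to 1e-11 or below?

8

Rate ρ ≈ ‖r_4‖/‖r_3‖ = 7.16e-6/4.14e-5 = 0.1729.
After j more steps, ‖r_{4+j}‖ ≈ 7.16e-6·ρ^j; need ρ^j ≤ 1e-11/7.16e-6 = 1.39665e-06.
j ≥ ln(1.39665e-06)/ln(0.1729) = -13.4814/-1.75504 = 7.682.
So 8 more iterations are needed.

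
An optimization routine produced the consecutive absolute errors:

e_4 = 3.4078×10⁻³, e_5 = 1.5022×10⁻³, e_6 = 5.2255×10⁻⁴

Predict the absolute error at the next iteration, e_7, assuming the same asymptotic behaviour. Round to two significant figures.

1.3e-4

First estimate the order: p ≈ ln(e_6/e_5) / ln(e_5/e_4) = ln(5.2255×10⁻⁴/1.5022×10⁻³)/ln(1.5022×10⁻³/3.4078×10⁻³) = ln(0.347856)/ln(0.440812) ≈ 1.2891.
Then e_7 ≈ e_6·(e_6/e_5)^p = 5.2255×10⁻⁴·(0.347856)^1.2891 = 5.2255×10⁻⁴·0.256341 ≈ 0.000134.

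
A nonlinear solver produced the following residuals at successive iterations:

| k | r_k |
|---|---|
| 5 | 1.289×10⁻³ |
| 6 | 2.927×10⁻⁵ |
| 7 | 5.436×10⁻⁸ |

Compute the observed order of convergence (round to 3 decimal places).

1.661

p ≈ ln(r_7/r_6) / ln(r_6/r_5)
  = ln(5.436×10⁻⁸/2.927×10⁻⁵) / ln(2.927×10⁻⁵/1.289×10⁻³)
  = ln(0.00185719) / ln(0.0227075)
  = -6.288691 / -3.785060 ≈ 1.661451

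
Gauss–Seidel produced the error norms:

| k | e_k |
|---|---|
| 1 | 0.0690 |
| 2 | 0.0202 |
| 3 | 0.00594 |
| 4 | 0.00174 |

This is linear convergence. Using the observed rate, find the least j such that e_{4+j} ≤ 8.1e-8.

9

Rate ρ ≈ e_4/e_3 = 0.00174/0.00594 = 0.2929.
After j more steps, e_{4+j} ≈ 0.00174·ρ^j; need ρ^j ≤ 8.1e-8/0.00174 = 4.65517e-05.
j ≥ ln(4.65517e-05)/ln(0.2929) = -9.9749/-1.22792 = 8.123.
So 9 more iterations are needed.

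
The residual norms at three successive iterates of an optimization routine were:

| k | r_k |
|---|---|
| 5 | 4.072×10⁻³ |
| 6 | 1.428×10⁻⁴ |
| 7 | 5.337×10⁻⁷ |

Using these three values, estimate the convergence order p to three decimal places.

p ≈ ln(r_7/r_6) / ln(r_6/r_5)
  = ln(5.337×10⁻⁷/1.428×10⁻⁴) / ln(1.428×10⁻⁴/4.072×10⁻³)
  = ln(0.00373739) / ln(0.0350688)
  = -5.589368 / -3.350443 ≈ 1.668247

1.668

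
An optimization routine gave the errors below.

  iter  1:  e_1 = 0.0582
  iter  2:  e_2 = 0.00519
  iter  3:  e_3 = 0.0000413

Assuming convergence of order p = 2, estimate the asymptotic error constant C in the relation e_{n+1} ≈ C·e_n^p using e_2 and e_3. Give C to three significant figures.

C ≈ e_3 / e_2^2
  = 0.0000413 / (0.00519)^2
  = 0.0000413 / 2.69361e-05 ≈ 1.5333

1.53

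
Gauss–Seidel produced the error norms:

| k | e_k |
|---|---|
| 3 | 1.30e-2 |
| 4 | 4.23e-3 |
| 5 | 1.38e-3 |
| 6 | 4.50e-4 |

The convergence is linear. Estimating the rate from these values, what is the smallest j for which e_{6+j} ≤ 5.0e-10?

13

Rate ρ ≈ e_6/e_5 = 4.50e-4/1.38e-3 = 0.3261.
After j more steps, e_{6+j} ≈ 4.50e-4·ρ^j; need ρ^j ≤ 5.0e-10/4.50e-4 = 1.11111e-06.
j ≥ ln(1.11111e-06)/ln(0.3261) = -13.7102/-1.12055 = 12.235.
So 13 more iterations are needed.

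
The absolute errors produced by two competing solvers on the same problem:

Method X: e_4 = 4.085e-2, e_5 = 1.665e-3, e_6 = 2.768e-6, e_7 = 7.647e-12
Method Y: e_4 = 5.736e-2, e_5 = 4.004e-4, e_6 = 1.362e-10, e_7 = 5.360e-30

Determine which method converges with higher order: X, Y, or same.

Method X: p ≈ ln(7.647e-12/2.768e-6)/ln(2.768e-6/1.665e-3) ≈ 2.00.
Method Y: p ≈ ln(5.360e-30/1.362e-10)/ln(1.362e-10/4.004e-4) ≈ 3.00.
Method Y has the higher order (≈3.0 vs ≈2.0).

Y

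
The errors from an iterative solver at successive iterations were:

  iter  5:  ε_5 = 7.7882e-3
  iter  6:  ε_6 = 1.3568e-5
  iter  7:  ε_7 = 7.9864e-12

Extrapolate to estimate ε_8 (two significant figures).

First estimate the order: p ≈ ln(ε_7/ε_6) / ln(ε_6/ε_5) = ln(7.9864e-12/1.3568e-5)/ln(1.3568e-5/7.7882e-3) = ln(5.8862e-07)/ln(0.00174212) ≈ 2.2582.
Then ε_8 ≈ ε_7·(ε_7/ε_6)^p = 7.9864e-12·(5.8862e-07)^2.2582 = 7.9864e-12·8.53181e-15 ≈ 6.814e-26.

6.8e-26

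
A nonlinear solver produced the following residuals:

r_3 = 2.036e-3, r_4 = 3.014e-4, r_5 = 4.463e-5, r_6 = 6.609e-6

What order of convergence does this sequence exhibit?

Consecutive ratios: r_6/r_5 = 6.609e-6/4.463e-5 = 0.148084, r_5/r_4 = 4.463e-5/3.014e-4 = 0.148076.
p ≈ ln(0.148084)/ln(0.148076) = -1.9100/-1.9100 ≈ 1.00.
So the convergence is linear (order 1).

1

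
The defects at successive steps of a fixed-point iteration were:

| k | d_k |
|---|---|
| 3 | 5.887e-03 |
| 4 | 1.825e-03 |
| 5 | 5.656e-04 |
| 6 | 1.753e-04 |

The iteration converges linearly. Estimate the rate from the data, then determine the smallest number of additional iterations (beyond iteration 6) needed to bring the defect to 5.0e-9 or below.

Rate ρ ≈ d_6/d_5 = 1.753e-04/5.656e-04 = 0.3099.
After j more steps, d_{6+j} ≈ 1.753e-04·ρ^j; need ρ^j ≤ 5.0e-9/1.753e-04 = 2.85225e-05.
j ≥ ln(2.85225e-05)/ln(0.3099) = -10.4648/-1.17151 = 8.933.
So 9 more iterations are needed.

9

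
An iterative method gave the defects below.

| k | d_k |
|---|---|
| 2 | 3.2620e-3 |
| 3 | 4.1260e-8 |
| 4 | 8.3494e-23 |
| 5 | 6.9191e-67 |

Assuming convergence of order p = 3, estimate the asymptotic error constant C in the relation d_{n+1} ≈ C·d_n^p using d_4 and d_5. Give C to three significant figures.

C ≈ d_5 / d_4^3
  = 6.9191e-67 / (8.3494e-23)^3
  = 6.9191e-67 / 5.82057e-67 ≈ 1.1887

1.19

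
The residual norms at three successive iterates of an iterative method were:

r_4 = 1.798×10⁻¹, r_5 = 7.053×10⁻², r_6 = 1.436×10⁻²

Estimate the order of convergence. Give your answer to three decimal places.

p ≈ ln(r_6/r_5) / ln(r_5/r_4)
  = ln(1.436×10⁻²/7.053×10⁻²) / ln(7.053×10⁻²/1.798×10⁻¹)
  = ln(0.203601) / ln(0.392269)
  = -1.591593 / -0.935807 ≈ 1.700771

1.701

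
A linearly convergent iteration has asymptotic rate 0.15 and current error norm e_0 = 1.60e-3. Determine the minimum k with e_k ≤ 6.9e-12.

11

After k steps, e_k ≈ 1.60e-3·0.15^k.
Need 0.15^k ≤ 6.9e-12/1.60e-3 = 4.3125e-09.
k ≥ ln(4.3125e-09)/ln(0.15) = -19.2617/-1.89712 = 10.153.
Smallest integer k = 11.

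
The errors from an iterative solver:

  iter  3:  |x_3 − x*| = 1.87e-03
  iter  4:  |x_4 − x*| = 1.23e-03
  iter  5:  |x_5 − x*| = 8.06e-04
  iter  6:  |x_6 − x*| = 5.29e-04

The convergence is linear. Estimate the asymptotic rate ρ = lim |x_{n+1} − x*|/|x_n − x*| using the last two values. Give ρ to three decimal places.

ρ ≈ |x_6 − x*|/|x_5 − x*| = 5.29e-04/8.06e-04 = 0.65633

0.656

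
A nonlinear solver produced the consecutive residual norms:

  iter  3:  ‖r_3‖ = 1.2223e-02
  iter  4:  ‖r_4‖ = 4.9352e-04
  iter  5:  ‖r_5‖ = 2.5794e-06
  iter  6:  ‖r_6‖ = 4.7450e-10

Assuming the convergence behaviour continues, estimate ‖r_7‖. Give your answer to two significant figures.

3.6e-16

First estimate the order: p ≈ ln(‖r_6‖/‖r_5‖) / ln(‖r_5‖/‖r_4‖) = ln(4.7450e-10/2.5794e-06)/ln(2.5794e-06/4.9352e-04) = ln(0.000183958)/ln(0.00522654) ≈ 1.6370.
Then ‖r_7‖ ≈ ‖r_6‖·(‖r_6‖/‖r_5‖)^p = 4.7450e-10·(0.000183958)^1.6370 = 4.7450e-10·7.6797e-07 ≈ 3.644e-16.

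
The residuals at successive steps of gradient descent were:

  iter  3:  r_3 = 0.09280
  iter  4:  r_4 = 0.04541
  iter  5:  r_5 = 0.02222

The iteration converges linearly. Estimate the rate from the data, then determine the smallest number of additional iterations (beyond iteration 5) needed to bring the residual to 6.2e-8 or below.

Rate ρ ≈ r_5/r_4 = 0.02222/0.04541 = 0.4893.
After j more steps, r_{5+j} ≈ 0.02222·ρ^j; need ρ^j ≤ 6.2e-8/0.02222 = 2.79028e-06.
j ≥ ln(2.79028e-06)/ln(0.4893) = -12.7894/-0.71478 = 17.893.
So 18 more iterations are needed.

18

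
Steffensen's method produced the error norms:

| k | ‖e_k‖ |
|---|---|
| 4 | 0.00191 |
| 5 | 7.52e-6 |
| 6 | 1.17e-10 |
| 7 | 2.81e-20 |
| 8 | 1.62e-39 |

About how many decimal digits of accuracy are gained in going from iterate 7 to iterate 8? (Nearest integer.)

19

Digits gained ≈ log₁₀(‖e_7‖/‖e_8‖) = log₁₀(2.81e-20/1.62e-39) = log₁₀(1.73457e+19) ≈ 19.239.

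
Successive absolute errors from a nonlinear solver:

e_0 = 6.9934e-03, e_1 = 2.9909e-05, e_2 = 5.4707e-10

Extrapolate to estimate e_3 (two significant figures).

1.8e-19

First estimate the order: p ≈ ln(e_2/e_1) / ln(e_1/e_0) = ln(5.4707e-10/2.9909e-05)/ln(2.9909e-05/6.9934e-03) = ln(1.82911e-05)/ln(0.00427675) ≈ 2.0000.
Then e_3 ≈ e_2·(e_2/e_1)^p = 5.4707e-10·(1.82911e-05)^2.0000 = 5.4707e-10·3.34564e-10 ≈ 1.83e-19.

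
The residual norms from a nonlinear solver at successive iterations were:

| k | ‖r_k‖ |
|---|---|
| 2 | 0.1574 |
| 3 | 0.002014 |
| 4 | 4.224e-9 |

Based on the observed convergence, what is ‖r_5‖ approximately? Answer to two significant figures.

First estimate the order: p ≈ ln(‖r_4‖/‖r_3‖) / ln(‖r_3‖/‖r_2‖) = ln(4.224e-9/0.002014)/ln(0.002014/0.1574) = ln(2.09732e-06)/ln(0.0127954) ≈ 2.9997.
Then ‖r_5‖ ≈ ‖r_4‖·(‖r_4‖/‖r_3‖)^p = 4.224e-9·(2.09732e-06)^2.9997 = 4.224e-9·9.26185e-18 ≈ 3.912e-26.

3.9e-26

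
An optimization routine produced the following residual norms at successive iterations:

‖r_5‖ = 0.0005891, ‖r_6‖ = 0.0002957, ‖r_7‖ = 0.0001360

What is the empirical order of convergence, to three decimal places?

p ≈ ln(‖r_7‖/‖r_6‖) / ln(‖r_6‖/‖r_5‖)
  = ln(0.0001360/0.0002957) / ln(0.0002957/0.0005891)
  = ln(0.459926) / ln(0.501952)
  = -0.776690 / -0.689251 ≈ 1.126861

1.127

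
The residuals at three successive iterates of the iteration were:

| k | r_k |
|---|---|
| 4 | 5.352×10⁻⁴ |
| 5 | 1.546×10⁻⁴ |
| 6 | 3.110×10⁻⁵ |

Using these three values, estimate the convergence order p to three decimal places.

p ≈ ln(r_6/r_5) / ln(r_5/r_4)
  = ln(3.110×10⁻⁵/1.546×10⁻⁴) / ln(1.546×10⁻⁴/5.352×10⁻⁴)
  = ln(0.201164) / ln(0.288864)
  = -1.603635 / -1.241799 ≈ 1.291380

1.291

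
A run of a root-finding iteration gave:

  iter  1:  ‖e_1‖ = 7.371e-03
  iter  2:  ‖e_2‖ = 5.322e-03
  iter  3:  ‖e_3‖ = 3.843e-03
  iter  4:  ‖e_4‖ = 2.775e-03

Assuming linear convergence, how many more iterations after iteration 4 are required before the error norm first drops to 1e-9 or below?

46

Rate ρ ≈ ‖e_4‖/‖e_3‖ = 2.775e-03/3.843e-03 = 0.7221.
After j more steps, ‖e_{4+j}‖ ≈ 2.775e-03·ρ^j; need ρ^j ≤ 1e-9/2.775e-03 = 3.6036e-07.
j ≥ ln(3.6036e-07)/ln(0.7221) = -14.8362/-0.32559 = 45.567.
So 46 more iterations are needed.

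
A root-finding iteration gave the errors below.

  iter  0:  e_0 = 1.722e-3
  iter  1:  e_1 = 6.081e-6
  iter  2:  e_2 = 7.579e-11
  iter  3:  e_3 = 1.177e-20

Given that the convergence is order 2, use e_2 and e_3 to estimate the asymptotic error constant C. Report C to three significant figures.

2.05

C ≈ e_3 / e_2^2
  = 1.177e-20 / (7.579e-11)^2
  = 1.177e-20 / 5.74412e-21 ≈ 2.0491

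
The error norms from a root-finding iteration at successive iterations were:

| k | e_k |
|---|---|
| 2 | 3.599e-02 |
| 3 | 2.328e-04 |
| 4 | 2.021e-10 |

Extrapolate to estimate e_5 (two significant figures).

First estimate the order: p ≈ ln(e_4/e_3) / ln(e_3/e_2) = ln(2.021e-10/2.328e-04)/ln(2.328e-04/3.599e-02) = ln(8.68127e-07)/ln(0.00646846) ≈ 2.7688.
Then e_5 ≈ e_4·(e_4/e_3)^p = 2.021e-10·(8.68127e-07)^2.7688 = 2.021e-10·1.64873e-17 ≈ 3.332e-27.

3.3e-27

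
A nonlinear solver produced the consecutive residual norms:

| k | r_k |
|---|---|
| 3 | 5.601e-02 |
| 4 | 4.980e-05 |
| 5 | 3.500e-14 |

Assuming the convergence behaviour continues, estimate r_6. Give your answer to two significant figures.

1.2e-41

First estimate the order: p ≈ ln(r_5/r_4) / ln(r_4/r_3) = ln(3.500e-14/4.980e-05)/ln(4.980e-05/5.601e-02) = ln(7.02811e-10)/ln(0.000889127) ≈ 3.0000.
Then r_6 ≈ r_5·(r_5/r_4)^p = 3.500e-14·(7.02811e-10)^3.0000 = 3.500e-14·3.47149e-28 ≈ 1.215e-41.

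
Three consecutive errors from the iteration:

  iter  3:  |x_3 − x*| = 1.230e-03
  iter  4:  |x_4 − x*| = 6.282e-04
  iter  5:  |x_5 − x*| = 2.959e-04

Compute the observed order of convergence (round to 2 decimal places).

p ≈ ln(|x_5 − x*|/|x_4 − x*|) / ln(|x_4 − x*|/|x_3 − x*|)
  = ln(2.959e-04/6.282e-04) / ln(6.282e-04/1.230e-03)
  = ln(0.471028) / ln(0.510732)
  = -0.75284 / -0.67191 ≈ 1.12045

1.12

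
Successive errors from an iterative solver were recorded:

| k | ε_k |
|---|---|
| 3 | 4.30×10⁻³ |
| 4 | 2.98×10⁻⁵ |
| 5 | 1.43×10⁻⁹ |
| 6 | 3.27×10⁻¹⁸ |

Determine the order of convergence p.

Consecutive ratios: ε_6/ε_5 = 3.27×10⁻¹⁸/1.43×10⁻⁹ = 2.28671e-09, ε_5/ε_4 = 1.43×10⁻⁹/2.98×10⁻⁵ = 4.79866e-05.
p ≈ ln(2.28671e-09)/ln(4.79866e-05) = -19.8962/-9.9446 ≈ 2.00.
So the convergence is quadratic (order 2).

2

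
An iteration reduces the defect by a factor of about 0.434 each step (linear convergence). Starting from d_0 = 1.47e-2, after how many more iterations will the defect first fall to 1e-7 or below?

After k steps, d_k ≈ 1.47e-2·0.434^k.
Need 0.434^k ≤ 1e-7/1.47e-2 = 6.80272e-06.
k ≥ ln(6.80272e-06)/ln(0.434) = -11.8982/-0.83471 = 14.254.
Smallest integer k = 15.

15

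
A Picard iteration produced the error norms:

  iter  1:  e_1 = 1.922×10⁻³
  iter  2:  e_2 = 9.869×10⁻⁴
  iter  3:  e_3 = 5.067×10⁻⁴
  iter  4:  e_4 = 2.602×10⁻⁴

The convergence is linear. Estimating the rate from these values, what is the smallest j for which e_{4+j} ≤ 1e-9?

19

Rate ρ ≈ e_4/e_3 = 2.602×10⁻⁴/5.067×10⁻⁴ = 0.5135.
After j more steps, e_{4+j} ≈ 2.602×10⁻⁴·ρ^j; need ρ^j ≤ 1e-9/2.602×10⁻⁴ = 3.8432e-06.
j ≥ ln(3.8432e-06)/ln(0.5135) = -12.4692/-0.66651 = 18.708.
So 19 more iterations are needed.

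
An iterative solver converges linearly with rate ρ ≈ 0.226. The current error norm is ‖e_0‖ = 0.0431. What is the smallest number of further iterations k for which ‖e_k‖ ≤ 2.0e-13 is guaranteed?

18

After k steps, ‖e_k‖ ≈ 0.0431·0.226^k.
Need 0.226^k ≤ 2.0e-13/0.0431 = 4.64037e-12.
k ≥ ln(4.64037e-12)/ln(0.226) = -26.0962/-1.48722 = 17.547.
Smallest integer k = 18.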